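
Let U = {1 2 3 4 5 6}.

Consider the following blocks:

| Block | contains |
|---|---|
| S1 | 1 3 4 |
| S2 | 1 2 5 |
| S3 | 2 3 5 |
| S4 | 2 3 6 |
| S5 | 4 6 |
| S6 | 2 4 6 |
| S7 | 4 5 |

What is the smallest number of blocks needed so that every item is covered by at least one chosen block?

3

Take {S2, S4, S5}. Their union is {1, 2, 3, 4, 5, 6}, which is all 6 items.
No 2 of the 7 blocks cover everything (all 21 combinations miss at least one item), so 3 is optimal.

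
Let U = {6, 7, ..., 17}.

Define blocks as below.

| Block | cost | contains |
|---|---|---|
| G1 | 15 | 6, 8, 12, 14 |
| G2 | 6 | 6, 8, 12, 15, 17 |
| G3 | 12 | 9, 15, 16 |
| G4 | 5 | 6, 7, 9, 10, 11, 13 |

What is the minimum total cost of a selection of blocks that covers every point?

38

G1, G2, G3, G4 together cover every point (G1 ∪ G2 ∪ G3 ∪ G4 = {6, 7, 8, 9, 10, 11, 12, 13, 14, 15, 16, 17}); total cost 15 + 6 + 12 + 5 = 38.
No covering selection has total cost below 38.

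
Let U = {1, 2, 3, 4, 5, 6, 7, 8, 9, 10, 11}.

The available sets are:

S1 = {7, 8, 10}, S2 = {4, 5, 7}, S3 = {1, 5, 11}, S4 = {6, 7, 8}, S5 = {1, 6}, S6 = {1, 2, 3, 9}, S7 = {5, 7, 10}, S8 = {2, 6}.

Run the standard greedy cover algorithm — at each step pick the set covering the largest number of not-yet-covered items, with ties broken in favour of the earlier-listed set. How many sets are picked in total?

Greedy: pick S6 (covers 4 new) → pick S1 (covers 3 new) → pick S2 (covers 2 new) → pick S3 (covers 1 new) → pick S4 (covers 1 new). Total picks: 5.

5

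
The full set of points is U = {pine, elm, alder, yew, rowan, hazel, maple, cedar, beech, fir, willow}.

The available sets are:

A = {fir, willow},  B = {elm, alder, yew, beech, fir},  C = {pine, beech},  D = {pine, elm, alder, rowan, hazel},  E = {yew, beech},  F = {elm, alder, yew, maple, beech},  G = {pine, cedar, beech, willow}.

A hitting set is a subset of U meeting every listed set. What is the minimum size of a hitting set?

H = {hazel, beech, willow} meets every set (each contains at least one member of H), and |H| = 3.
The sets A, D, E are pairwise disjoint, so any hitting set needs a separate point for each — at least 3. Hence 3 is optimal.

3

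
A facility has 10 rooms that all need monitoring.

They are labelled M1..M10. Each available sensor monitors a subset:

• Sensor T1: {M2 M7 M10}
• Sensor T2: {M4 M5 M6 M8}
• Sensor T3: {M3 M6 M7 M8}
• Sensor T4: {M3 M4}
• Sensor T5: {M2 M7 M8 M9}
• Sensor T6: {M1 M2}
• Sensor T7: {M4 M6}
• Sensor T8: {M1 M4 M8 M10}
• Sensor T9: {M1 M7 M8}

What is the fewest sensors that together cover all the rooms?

4

Take {T2, T4, T5, T8}. Their union is {M1, M2, M3, M4, M5, M6, M7, M8, M9, M10}, which is all 10 rooms.
No 3 of the 9 sensors cover everything (all 84 combinations miss at least one room), so 4 is optimal.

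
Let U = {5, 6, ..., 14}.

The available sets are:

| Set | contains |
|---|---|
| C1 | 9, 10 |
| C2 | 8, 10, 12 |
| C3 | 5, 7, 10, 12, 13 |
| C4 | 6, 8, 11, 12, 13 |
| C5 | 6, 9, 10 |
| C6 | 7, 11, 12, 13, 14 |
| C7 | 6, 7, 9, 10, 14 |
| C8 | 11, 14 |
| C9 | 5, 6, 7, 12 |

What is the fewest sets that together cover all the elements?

C4 and C7 and C9 together: C4 ∪ C7 ∪ C9 = {5, 6, 7, 8, 9, 10, 11, 12, 13, 14} — every element is covered.
No 2 of the 9 sets cover everything (all 36 combinations miss at least one element), so 3 is optimal.

3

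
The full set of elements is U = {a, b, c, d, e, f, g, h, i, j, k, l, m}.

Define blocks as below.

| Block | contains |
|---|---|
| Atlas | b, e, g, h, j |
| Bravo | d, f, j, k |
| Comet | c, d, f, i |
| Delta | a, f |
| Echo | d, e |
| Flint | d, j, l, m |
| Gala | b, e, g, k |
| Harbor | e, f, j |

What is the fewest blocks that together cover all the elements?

Atlas, Comet, Delta, Flint, and Gala cover everything between them: the union {a, b, c, d, e, f, g, h, i, j, k, l, m} is all of U.
No 4 of the 8 blocks cover everything (all 70 combinations miss at least one element), so 5 is optimal.

5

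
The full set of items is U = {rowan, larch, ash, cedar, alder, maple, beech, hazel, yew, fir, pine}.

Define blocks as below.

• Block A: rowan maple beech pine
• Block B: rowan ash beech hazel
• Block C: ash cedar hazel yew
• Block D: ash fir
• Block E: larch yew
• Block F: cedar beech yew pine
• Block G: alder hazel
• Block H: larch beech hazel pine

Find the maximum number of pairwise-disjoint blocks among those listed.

A, D, E, G are pairwise disjoint (A={rowan,maple,beech,pine}; D={ash,fir}; E={larch,yew}; G={alder,hazel}).
Every remaining block overlaps one of these, and no 5 of the listed blocks are pairwise disjoint, so 4 is the maximum.

4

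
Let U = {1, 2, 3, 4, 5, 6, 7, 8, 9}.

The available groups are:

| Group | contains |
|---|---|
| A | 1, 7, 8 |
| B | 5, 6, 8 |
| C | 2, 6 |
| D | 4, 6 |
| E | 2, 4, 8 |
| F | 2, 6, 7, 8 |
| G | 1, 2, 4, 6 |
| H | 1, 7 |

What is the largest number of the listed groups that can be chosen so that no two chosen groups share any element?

2

D, H are pairwise disjoint (D={4,6}; H={1,7}).
Every remaining group overlaps one of these, and no 3 of the listed groups are pairwise disjoint, so 2 is the maximum.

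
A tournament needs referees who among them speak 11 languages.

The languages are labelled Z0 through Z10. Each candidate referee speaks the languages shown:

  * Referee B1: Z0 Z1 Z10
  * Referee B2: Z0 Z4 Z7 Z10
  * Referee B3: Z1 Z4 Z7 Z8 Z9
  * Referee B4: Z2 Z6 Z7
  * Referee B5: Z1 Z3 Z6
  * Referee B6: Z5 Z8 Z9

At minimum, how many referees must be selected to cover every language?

4

Take {B2, B4, B5, B6}. Their union is {Z0, Z1, Z2, Z3, Z4, Z5, Z6, Z7, Z8, Z9, Z10}, which is all 11 languages.
No 3 of the 6 referees cover everything (all 20 combinations miss at least one language), so 4 is optimal.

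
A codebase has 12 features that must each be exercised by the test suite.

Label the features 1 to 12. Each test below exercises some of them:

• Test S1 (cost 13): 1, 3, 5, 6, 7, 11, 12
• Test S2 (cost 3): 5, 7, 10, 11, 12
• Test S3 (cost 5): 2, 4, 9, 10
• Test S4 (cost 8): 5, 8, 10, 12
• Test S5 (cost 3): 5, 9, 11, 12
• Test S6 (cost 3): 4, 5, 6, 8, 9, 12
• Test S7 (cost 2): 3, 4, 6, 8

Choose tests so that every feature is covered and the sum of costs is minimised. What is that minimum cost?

S1, S3, S7 together cover every feature (S1 ∪ S3 ∪ S7 = {1, 2, 3, 4, 5, 6, 7, 8, 9, 10, 11, 12}); total cost 13 + 5 + 2 = 20.
The greedy pick S6, S2, S7, S3, S1 costs 26; no covering selection beats 20.

20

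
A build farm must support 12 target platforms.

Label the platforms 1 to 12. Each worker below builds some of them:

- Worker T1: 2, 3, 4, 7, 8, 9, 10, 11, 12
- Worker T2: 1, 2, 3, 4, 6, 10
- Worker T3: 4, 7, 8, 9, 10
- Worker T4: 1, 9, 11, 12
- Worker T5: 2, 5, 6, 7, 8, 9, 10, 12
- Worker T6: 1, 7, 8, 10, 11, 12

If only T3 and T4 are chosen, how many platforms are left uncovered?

4

Union of T3, T4 = {1, 4, 7, 8, 9, 10, 11, 12}.
Not covered: 2, 3, 5, 6 — 4 platforms.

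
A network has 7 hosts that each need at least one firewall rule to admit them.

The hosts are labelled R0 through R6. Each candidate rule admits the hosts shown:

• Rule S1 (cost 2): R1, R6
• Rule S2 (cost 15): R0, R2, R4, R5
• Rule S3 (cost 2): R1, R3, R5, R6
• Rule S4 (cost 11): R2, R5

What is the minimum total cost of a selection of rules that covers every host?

17

S2, S3 together cover every host (S2 ∪ S3 = {R0, R1, R2, R3, R4, R5, R6}); total cost 15 + 2 = 17.
No covering selection has total cost below 17.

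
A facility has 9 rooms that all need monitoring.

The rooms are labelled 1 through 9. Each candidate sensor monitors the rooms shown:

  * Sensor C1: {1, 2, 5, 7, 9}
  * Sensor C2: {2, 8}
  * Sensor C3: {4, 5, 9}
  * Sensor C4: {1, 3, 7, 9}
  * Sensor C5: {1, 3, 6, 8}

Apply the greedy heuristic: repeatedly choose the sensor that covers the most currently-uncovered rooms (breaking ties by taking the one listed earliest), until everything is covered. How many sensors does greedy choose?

3

Greedy: pick C1 (covers 5 new) → pick C5 (covers 3 new) → pick C3 (covers 1 new). Total picks: 3.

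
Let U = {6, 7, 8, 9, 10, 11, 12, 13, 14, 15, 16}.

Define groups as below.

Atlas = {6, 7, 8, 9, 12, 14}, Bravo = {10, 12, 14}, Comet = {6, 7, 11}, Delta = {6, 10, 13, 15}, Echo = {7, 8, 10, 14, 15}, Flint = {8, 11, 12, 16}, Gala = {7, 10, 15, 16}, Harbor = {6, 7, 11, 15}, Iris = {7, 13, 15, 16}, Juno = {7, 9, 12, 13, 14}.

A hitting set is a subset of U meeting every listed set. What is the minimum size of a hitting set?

The 3 items {6, 14, 16} hit every group.
No choice of 2 items meets every group, so 3 is the minimum.

3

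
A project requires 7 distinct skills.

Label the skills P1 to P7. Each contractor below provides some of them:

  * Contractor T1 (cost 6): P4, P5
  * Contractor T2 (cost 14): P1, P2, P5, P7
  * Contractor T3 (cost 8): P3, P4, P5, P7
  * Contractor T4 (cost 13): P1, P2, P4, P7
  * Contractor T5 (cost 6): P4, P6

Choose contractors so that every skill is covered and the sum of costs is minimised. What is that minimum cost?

T3, T4, T5 together cover every skill (T3 ∪ T4 ∪ T5 = {P1, P2, P3, P4, P5, P6, P7}); total cost 8 + 13 + 6 = 27.
No covering selection has total cost below 27.

27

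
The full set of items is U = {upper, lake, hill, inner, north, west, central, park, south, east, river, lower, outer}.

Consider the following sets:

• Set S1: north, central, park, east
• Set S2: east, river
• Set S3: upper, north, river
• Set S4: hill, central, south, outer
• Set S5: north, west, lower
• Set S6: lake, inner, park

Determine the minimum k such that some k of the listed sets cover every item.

S1 and S3 and S4 and S5 and S6 together: S1 ∪ S3 ∪ S4 ∪ S5 ∪ S6 = {upper, lake, hill, inner, north, west, central, park, south, east, river, lower, outer} — every item is covered.
No 4 of the 6 sets cover everything (all 15 combinations miss at least one item), so 5 is optimal.

5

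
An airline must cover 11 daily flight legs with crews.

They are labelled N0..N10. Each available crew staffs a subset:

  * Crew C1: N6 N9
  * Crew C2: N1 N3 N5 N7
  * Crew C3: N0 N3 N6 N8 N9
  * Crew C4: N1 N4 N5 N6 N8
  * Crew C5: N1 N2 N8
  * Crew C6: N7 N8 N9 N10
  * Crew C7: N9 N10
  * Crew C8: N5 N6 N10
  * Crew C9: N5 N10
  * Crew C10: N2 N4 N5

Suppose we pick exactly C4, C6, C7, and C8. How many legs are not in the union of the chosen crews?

3

Union of C4, C6, C7, C8 = {N1, N4, N5, N6, N7, N8, N9, N10}.
Not covered: N0, N2, N3 — 3 legs.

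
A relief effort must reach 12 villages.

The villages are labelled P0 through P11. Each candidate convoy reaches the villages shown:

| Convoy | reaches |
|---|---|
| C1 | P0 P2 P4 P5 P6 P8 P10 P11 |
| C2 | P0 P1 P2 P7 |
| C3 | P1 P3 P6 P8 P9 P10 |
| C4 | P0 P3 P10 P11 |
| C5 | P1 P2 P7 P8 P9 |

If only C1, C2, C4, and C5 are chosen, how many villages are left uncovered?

Union of C1, C2, C4, C5 = {P0, P1, P2, P3, P4, P5, P6, P7, P8, P9, P10, P11} — that's every village, so 0 are uncovered.

0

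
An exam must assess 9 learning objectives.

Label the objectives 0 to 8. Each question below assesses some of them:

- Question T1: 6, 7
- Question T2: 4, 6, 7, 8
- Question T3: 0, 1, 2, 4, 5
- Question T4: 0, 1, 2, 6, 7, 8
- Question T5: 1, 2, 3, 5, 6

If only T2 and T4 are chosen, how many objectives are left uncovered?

2

Union of T2, T4 = {0, 1, 2, 4, 6, 7, 8}.
Not covered: 3, 5 — 2 objectives.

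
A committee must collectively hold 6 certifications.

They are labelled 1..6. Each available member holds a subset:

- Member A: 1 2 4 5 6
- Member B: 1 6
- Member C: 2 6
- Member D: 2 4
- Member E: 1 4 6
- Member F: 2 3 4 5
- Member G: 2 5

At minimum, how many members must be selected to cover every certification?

2

Take {A, F}. Their union is {1, 2, 3, 4, 5, 6}, which is all 6 certifications.
No single member has all 6 certifications (the largest, A, has 5), so 2 is optimal.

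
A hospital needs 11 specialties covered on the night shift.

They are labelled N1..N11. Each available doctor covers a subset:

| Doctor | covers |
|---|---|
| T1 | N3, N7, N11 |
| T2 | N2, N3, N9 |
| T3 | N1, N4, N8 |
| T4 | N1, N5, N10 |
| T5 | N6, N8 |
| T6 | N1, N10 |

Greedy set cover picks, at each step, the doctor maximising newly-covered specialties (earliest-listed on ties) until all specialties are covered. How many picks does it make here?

5

Greedy: pick T1 (covers 3 new) → pick T3 (covers 3 new) → pick T2 (covers 2 new) → pick T4 (covers 2 new) → pick T5 (covers 1 new). Total picks: 5.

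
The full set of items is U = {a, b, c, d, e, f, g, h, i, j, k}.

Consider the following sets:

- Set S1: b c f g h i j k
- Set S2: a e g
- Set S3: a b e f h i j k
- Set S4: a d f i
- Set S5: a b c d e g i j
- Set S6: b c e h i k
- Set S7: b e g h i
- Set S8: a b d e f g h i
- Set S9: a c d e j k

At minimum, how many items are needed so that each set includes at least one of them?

2

The 2 items {a, h} hit every set.
No single item lies in every set, so at least 2 are needed and 2 is optimal.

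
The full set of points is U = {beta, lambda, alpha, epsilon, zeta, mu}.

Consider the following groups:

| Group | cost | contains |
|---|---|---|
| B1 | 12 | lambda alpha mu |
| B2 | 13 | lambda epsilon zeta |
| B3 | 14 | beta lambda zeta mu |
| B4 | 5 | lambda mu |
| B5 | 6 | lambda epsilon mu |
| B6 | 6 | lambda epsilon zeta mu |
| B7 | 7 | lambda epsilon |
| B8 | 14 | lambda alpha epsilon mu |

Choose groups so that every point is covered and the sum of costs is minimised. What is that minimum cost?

28

B3, B8 together cover every point (B3 ∪ B8 = {beta, lambda, alpha, epsilon, zeta, mu}); total cost 14 + 14 = 28.
The greedy pick B6, B1, B3 costs 32; no covering selection beats 28.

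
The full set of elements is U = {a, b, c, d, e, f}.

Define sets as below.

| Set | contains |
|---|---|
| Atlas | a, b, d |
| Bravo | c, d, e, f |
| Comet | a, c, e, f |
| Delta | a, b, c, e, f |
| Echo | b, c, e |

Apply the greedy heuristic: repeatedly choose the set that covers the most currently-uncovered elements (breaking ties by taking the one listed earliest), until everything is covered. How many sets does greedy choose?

Greedy: pick Delta (covers 5 new) → pick Atlas (covers 1 new). Total picks: 2.

2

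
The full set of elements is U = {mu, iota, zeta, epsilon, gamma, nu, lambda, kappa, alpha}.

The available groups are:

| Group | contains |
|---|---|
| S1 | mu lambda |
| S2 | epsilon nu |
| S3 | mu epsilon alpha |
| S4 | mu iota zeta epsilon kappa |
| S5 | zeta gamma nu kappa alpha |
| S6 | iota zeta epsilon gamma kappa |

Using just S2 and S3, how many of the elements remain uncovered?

Union of S2, S3 = {mu, epsilon, nu, alpha}.
Not covered: iota, zeta, gamma, lambda, kappa — 5 elements.

5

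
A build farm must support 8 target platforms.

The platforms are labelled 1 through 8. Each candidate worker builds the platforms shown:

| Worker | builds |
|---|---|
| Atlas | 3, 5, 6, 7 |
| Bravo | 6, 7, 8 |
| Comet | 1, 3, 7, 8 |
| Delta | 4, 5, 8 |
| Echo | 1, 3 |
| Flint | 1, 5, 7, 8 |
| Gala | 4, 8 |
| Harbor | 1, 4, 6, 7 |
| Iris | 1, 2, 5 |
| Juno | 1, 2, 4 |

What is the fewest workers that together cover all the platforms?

Atlas and Delta and Juno together: Atlas ∪ Delta ∪ Juno = {1, 2, 3, 4, 5, 6, 7, 8} — every platform is covered.
No 2 of the 10 workers cover everything (all 45 combinations miss at least one platform), so 3 is optimal.

3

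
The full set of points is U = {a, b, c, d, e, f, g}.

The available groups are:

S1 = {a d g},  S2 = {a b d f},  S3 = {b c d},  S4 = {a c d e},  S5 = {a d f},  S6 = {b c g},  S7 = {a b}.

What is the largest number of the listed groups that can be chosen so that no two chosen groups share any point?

2

S5, S6 are pairwise disjoint (S5={a,d,f}; S6={b,c,g}).
Every remaining group overlaps one of these, and no 3 of the listed groups are pairwise disjoint, so 2 is the maximum.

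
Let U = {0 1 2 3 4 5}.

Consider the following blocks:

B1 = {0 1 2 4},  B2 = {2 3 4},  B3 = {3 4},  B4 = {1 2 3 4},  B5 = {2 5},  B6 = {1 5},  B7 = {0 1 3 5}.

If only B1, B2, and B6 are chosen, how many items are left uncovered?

Union of B1, B2, B6 = {0, 1, 2, 3, 4, 5} — that's every item, so 0 are uncovered.

0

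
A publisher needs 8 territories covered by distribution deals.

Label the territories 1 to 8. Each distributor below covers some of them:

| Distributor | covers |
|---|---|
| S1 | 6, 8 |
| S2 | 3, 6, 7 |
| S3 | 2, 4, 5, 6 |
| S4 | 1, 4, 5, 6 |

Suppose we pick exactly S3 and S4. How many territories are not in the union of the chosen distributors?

Union of S3, S4 = {1, 2, 4, 5, 6}.
Not covered: 3, 7, 8 — 3 territories.

3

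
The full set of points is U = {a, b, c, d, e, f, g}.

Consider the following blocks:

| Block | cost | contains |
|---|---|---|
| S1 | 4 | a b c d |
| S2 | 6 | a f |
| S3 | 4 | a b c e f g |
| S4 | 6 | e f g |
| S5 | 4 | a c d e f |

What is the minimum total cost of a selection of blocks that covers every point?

8

S1, S3 together cover every point (S1 ∪ S3 = {a, b, c, d, e, f, g}); total cost 4 + 4 = 8.
No covering selection has total cost below 8.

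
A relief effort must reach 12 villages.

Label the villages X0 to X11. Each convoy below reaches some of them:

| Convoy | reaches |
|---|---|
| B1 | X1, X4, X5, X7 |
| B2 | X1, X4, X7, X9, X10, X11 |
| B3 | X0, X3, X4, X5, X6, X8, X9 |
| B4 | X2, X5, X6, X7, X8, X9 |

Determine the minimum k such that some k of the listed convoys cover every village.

3

B2 and B3 and B4 together: B2 ∪ B3 ∪ B4 = {X0, X1, X2, X3, X4, X5, X6, X7, X8, X9, X10, X11} — every village is covered.
Only B3 contains X0, so B3 is forced; the remaining 5 villages need at least 2 more convoys (each remaining convoy adds at most 4) — so at least 3 convoys are needed, and 3 is optimal.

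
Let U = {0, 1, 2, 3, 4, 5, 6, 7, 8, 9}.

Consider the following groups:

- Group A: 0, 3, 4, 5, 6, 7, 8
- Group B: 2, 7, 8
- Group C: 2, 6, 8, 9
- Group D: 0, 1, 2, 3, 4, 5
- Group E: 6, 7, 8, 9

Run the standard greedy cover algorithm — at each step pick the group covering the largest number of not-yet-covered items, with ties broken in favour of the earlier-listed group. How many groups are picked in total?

3

Greedy: pick A (covers 7 new) → pick C (covers 2 new) → pick D (covers 1 new). Total picks: 3.
(The true minimum cover uses only 2 groups, so greedy is not optimal here.)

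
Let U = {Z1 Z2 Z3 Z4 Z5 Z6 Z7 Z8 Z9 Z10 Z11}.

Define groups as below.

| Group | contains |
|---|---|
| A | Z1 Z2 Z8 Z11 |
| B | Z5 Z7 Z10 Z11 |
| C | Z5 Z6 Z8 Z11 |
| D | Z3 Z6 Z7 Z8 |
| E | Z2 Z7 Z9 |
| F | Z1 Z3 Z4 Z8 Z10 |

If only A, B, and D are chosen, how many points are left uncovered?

Union of A, B, D = {Z1, Z2, Z3, Z5, Z6, Z7, Z8, Z10, Z11}.
Not covered: Z4, Z9 — 2 points.

2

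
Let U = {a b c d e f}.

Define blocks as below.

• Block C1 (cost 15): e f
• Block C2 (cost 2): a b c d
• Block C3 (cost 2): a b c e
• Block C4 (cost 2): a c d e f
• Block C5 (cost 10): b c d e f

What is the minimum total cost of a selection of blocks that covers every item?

4

C3, C4 together cover every item (C3 ∪ C4 = {a, b, c, d, e, f}); total cost 2 + 2 = 4.
No covering selection has total cost below 4.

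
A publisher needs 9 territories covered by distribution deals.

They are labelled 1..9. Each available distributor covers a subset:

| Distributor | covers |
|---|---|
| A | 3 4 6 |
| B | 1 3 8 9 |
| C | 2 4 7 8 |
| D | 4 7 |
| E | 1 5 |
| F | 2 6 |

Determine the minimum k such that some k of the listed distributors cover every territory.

4

Take {B, D, E, F}. Their union is {1, 2, 3, 4, 5, 6, 7, 8, 9}, which is all 9 territories.
No 3 of the 6 distributors cover everything (all 20 combinations miss at least one territory), so 4 is optimal.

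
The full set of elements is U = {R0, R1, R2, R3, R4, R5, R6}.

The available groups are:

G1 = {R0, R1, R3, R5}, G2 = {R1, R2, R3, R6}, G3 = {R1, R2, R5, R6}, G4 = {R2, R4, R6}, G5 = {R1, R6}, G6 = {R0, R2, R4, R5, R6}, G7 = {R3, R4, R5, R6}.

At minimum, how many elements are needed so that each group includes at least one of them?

2

The 2 elements {R0, R6} hit every group.
The groups G1, G4 are pairwise disjoint, so any hitting set needs a separate element for each — at least 2. Hence 2 is optimal.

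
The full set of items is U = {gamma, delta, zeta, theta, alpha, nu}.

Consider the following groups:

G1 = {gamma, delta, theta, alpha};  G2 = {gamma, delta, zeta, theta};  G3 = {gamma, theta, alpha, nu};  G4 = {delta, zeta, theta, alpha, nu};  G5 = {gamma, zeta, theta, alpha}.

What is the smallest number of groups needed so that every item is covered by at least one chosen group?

Take {G4, G5}. Their union is {gamma, delta, zeta, theta, alpha, nu}, which is all 6 items.
No single group has all 6 items (the largest, G4, has 5), so 2 is optimal.

2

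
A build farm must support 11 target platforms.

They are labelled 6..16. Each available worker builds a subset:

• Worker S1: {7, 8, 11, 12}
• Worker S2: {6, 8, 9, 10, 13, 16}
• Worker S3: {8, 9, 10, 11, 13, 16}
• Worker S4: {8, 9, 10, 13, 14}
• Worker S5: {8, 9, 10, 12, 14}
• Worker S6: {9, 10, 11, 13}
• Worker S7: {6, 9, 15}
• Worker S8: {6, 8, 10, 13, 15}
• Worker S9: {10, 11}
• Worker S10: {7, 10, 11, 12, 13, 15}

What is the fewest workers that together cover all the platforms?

Take {S2, S4, S10}. Their union is {6, 7, 8, 9, 10, 11, 12, 13, 14, 15, 16}, which is all 11 platforms.
No 2 of the 10 workers cover everything (all 45 combinations miss at least one platform), so 3 is optimal.

3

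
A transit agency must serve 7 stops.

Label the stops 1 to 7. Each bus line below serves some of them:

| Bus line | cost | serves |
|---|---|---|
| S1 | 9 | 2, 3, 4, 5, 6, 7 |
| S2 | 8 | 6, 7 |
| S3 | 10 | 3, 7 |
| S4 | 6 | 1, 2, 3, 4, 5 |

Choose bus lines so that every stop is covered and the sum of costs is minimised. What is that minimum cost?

S2, S4 together cover every stop (S2 ∪ S4 = {1, 2, 3, 4, 5, 6, 7}); total cost 8 + 6 = 14.
No covering selection has total cost below 14.

14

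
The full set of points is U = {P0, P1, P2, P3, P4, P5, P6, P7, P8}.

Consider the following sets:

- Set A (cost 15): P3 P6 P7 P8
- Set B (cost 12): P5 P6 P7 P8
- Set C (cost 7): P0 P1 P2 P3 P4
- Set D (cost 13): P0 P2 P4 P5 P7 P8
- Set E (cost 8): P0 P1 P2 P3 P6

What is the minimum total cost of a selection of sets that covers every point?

B, C together cover every point (B ∪ C = {P0, P1, P2, P3, P4, P5, P6, P7, P8}); total cost 12 + 7 = 19.
No covering selection has total cost below 19.

19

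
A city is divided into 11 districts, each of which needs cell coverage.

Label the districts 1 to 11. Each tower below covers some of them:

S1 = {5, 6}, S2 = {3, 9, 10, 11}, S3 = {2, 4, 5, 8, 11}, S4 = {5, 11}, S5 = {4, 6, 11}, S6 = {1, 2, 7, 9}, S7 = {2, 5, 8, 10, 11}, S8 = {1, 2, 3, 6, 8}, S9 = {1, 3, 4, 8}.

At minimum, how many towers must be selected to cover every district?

S2 and S3 and S6 and S8 together: S2 ∪ S3 ∪ S6 ∪ S8 = {1, 2, 3, 4, 5, 6, 7, 8, 9, 10, 11} — every district is covered.
No 3 of the 9 towers cover everything (all 84 combinations miss at least one district), so 4 is optimal.

4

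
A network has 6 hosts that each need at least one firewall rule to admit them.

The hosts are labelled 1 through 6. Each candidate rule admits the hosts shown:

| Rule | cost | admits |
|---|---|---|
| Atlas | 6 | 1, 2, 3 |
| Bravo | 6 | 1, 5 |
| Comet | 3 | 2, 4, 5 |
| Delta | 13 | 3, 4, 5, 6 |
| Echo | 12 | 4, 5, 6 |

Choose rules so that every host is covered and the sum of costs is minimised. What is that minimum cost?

18

Atlas, Echo together cover every host (Atlas ∪ Echo = {1, 2, 3, 4, 5, 6}); total cost 6 + 12 = 18.
The greedy pick Comet, Atlas, Echo costs 21; no covering selection beats 18.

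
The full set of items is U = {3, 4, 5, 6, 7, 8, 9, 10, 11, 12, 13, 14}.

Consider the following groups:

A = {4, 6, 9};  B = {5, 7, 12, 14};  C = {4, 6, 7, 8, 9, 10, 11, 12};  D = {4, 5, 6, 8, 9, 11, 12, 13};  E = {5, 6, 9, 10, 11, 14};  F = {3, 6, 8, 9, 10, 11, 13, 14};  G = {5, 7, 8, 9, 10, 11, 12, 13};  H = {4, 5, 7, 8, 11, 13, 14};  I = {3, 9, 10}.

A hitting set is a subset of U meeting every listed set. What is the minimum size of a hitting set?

2

T = {7, 9} meets every group (each contains at least one member of T), and |T| = 2.
The groups H, I are pairwise disjoint, so any hitting set needs a separate item for each — at least 2. Hence 2 is optimal.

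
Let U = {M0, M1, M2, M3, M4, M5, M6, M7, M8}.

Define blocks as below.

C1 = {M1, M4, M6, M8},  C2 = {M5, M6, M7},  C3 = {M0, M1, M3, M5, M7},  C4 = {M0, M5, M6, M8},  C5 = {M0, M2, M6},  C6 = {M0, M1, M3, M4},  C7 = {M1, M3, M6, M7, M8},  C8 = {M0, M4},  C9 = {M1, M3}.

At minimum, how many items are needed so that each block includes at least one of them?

3

The 3 items {M3, M4, M6} hit every block.
The blocks C2, C8, C9 are pairwise disjoint, so any hitting set needs a separate item for each — at least 3. Hence 3 is optimal.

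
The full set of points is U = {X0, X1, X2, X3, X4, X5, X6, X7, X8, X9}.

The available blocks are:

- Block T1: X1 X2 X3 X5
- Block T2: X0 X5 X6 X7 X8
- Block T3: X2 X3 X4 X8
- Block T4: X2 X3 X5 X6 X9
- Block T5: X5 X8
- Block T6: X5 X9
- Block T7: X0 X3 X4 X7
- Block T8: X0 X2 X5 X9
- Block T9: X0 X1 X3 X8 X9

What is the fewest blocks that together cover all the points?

3

Take {T2, T3, T9}. Their union is {X0, X1, X2, X3, X4, X5, X6, X7, X8, X9}, which is all 10 points.
No 2 of the 9 blocks cover everything (all 36 combinations miss at least one point), so 3 is optimal.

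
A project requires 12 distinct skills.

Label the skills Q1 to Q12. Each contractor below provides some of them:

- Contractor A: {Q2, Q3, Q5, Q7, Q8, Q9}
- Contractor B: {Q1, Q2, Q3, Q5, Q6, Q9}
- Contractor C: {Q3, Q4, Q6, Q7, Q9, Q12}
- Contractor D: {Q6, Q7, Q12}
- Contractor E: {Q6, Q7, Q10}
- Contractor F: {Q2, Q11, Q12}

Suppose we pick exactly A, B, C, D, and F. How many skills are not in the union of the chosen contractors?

Union of A, B, C, D, F = {Q1, Q2, Q3, Q4, Q5, Q6, Q7, Q8, Q9, Q11, Q12}.
Not covered: Q10 — 1 skill.

1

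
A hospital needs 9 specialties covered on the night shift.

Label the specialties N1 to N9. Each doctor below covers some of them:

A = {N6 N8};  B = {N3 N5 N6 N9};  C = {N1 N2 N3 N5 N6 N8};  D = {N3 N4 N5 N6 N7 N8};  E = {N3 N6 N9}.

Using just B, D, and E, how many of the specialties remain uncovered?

Union of B, D, E = {N3, N4, N5, N6, N7, N8, N9}.
Not covered: N1, N2 — 2 specialties.

2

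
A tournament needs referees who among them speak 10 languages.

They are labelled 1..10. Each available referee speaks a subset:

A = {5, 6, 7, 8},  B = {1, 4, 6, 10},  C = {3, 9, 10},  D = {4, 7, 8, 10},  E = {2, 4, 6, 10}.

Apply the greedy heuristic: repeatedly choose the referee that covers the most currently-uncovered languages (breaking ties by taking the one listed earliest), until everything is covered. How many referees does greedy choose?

Greedy: pick A (covers 4 new) → pick B (covers 3 new) → pick C (covers 2 new) → pick E (covers 1 new). Total picks: 4.

4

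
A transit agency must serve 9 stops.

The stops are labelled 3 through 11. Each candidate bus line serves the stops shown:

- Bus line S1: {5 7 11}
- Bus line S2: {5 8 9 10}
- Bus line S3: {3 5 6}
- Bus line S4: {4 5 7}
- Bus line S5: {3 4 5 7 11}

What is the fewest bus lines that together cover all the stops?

3

Take {S2, S3, S5}. Their union is {3, 4, 5, 6, 7, 8, 9, 10, 11}, which is all 9 stops.
Only S3 contains 6, so S3 is forced; the remaining 6 stops need at least 2 more bus lines (each remaining bus line adds at most 3) — so at least 3 bus lines are needed, and 3 is optimal.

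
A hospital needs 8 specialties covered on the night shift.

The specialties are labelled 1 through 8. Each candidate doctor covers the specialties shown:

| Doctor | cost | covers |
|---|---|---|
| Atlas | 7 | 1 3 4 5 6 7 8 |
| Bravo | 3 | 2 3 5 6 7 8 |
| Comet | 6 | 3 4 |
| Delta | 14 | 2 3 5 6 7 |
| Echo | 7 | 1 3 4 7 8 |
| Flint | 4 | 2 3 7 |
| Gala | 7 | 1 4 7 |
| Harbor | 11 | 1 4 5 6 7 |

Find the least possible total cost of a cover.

10

Atlas, Bravo together cover every specialty (Atlas ∪ Bravo = {1, 2, 3, 4, 5, 6, 7, 8}); total cost 7 + 3 = 10.
No covering selection has total cost below 10.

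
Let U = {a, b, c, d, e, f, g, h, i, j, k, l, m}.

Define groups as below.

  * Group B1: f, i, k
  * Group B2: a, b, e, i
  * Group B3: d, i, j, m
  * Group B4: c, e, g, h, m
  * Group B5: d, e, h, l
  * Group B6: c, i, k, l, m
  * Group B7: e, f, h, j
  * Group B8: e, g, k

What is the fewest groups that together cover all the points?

B1, B2, B4, B5, and B7 cover everything between them: the union {a, b, c, d, e, f, g, h, i, j, k, l, m} is all of U.
No 4 of the 8 groups cover everything (all 70 combinations miss at least one point), so 5 is optimal.

5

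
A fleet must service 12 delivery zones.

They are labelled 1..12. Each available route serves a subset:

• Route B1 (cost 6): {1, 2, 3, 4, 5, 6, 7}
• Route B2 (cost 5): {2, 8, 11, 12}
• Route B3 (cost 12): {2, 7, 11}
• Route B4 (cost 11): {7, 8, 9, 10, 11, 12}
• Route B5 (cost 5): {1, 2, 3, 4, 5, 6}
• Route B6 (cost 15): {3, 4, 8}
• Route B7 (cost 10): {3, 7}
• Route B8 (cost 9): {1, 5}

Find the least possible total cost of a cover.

B4, B5 together cover every zone (B4 ∪ B5 = {1, 2, 3, 4, 5, 6, 7, 8, 9, 10, 11, 12}); total cost 11 + 5 = 16.
The greedy pick B5, B2, B4 costs 21; no covering selection beats 16.

16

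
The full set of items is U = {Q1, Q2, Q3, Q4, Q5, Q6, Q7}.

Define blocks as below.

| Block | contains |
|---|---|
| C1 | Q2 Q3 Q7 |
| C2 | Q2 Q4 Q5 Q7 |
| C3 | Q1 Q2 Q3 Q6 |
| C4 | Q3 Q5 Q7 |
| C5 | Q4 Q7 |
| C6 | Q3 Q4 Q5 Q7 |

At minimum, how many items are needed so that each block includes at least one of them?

2

The 2 items {Q3, Q4} hit every block.
The blocks C3, C5 are pairwise disjoint, so any hitting set needs a separate item for each — at least 2. Hence 2 is optimal.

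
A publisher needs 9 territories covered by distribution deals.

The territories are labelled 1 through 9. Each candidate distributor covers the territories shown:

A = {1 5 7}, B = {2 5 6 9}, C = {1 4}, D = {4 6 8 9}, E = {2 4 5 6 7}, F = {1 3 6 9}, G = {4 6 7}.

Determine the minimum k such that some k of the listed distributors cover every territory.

D and E and F together: D ∪ E ∪ F = {1, 2, 3, 4, 5, 6, 7, 8, 9} — every territory is covered.
Only F contains 3, so F is forced; the remaining 5 territories need at least 2 more distributors (each remaining distributor adds at most 4) — so at least 3 distributors are needed, and 3 is optimal.

3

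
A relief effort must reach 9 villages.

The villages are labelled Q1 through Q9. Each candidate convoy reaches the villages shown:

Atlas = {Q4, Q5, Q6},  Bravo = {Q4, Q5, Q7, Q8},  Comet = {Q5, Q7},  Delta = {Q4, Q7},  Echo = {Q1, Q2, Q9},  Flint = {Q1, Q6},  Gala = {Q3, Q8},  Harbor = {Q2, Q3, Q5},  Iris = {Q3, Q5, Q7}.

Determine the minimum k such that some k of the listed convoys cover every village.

Atlas and Comet and Echo and Gala together: Atlas ∪ Comet ∪ Echo ∪ Gala = {Q1, Q2, Q3, Q4, Q5, Q6, Q7, Q8, Q9} — every village is covered.
No 3 of the 9 convoys cover everything (all 84 combinations miss at least one village), so 4 is optimal.

4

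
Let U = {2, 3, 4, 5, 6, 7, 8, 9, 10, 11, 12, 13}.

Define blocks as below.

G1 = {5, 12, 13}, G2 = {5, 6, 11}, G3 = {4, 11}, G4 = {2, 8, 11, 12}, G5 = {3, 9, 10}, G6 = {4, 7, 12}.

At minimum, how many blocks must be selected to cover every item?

5

G1, G2, G4, G5, and G6 cover everything between them: the union {2, 3, 4, 5, 6, 7, 8, 9, 10, 11, 12, 13} is all of U.
No 4 of the 6 blocks cover everything (all 15 combinations miss at least one item), so 5 is optimal.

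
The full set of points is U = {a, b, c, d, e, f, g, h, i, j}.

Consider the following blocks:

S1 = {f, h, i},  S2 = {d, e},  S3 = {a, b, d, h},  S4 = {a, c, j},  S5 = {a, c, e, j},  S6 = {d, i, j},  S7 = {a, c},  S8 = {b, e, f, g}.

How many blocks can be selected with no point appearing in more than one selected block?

S6, S7, S8 are pairwise disjoint (S6={d,i,j}; S7={a,c}; S8={b,e,f,g}).
Every remaining block overlaps one of these, and no 4 of the listed blocks are pairwise disjoint, so 3 is the maximum.

3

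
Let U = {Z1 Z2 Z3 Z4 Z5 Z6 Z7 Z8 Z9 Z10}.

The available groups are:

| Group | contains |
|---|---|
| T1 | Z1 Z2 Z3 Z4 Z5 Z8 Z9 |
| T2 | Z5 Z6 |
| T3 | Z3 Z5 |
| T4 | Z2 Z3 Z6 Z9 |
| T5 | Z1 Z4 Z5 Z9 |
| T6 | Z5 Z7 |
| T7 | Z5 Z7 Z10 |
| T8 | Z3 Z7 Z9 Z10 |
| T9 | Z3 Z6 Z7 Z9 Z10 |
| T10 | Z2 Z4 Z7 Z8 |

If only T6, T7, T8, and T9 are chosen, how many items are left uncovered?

Union of T6, T7, T8, T9 = {Z3, Z5, Z6, Z7, Z9, Z10}.
Not covered: Z1, Z2, Z4, Z8 — 4 items.

4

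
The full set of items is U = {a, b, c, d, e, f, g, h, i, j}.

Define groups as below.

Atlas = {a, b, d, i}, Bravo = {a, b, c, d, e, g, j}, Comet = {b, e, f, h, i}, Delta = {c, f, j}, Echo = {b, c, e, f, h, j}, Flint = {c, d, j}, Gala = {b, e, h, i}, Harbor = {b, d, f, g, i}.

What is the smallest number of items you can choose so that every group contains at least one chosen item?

2

Take T = {c, i}. Each listed group contains at least one of these, so T is a hitting set of size 2.
The groups Flint, Gala are pairwise disjoint, so any hitting set needs a separate item for each — at least 2. Hence 2 is optimal.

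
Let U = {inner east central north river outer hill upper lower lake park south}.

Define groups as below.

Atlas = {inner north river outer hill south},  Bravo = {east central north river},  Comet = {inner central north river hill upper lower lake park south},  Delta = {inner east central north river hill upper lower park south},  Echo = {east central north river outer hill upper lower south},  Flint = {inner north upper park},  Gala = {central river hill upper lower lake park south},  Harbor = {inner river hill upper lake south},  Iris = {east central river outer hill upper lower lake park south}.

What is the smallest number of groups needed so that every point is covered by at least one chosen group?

Delta and Iris cover everything between them: the union {inner, east, central, north, river, outer, hill, upper, lower, lake, park, south} is all of U.
No single group has all 12 points (the largest, Comet, has 10), so 2 is optimal.

2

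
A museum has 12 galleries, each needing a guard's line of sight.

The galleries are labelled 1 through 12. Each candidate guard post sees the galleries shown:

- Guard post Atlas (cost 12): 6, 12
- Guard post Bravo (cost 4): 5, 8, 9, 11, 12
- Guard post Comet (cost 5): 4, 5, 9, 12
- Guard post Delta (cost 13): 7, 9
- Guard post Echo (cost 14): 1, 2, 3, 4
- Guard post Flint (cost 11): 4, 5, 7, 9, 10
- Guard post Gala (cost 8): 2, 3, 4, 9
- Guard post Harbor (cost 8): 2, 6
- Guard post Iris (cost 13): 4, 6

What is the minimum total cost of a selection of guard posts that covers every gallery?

37

Bravo, Echo, Flint, Harbor together cover every gallery (Bravo ∪ Echo ∪ Flint ∪ Harbor = {1, 2, 3, 4, 5, 6, 7, 8, 9, 10, 11, 12}); total cost 4 + 14 + 11 + 8 = 37.
The greedy pick Bravo, Gala, Flint, Harbor, Echo costs 45; no covering selection beats 37.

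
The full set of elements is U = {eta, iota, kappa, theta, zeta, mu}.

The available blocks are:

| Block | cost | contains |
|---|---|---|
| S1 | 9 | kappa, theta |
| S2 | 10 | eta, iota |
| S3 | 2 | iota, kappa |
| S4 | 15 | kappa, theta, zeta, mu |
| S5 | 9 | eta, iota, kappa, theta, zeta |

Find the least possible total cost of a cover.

24

S4, S5 together cover every element (S4 ∪ S5 = {eta, iota, kappa, theta, zeta, mu}); total cost 15 + 9 = 24.
The greedy pick S3, S5, S4 costs 26; no covering selection beats 24.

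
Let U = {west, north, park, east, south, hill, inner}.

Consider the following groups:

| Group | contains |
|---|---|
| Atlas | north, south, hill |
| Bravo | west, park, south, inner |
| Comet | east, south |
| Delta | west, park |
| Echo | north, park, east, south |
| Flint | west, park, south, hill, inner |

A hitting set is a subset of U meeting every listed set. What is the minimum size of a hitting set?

2

The 2 points {west, south} hit every group.
The groups Atlas, Delta are pairwise disjoint, so any hitting set needs a separate point for each — at least 2. Hence 2 is optimal.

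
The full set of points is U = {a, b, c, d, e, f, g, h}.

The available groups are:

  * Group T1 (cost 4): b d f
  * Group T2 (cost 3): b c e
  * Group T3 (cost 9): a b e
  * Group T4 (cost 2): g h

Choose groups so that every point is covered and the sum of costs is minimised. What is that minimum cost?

18

T1, T2, T3, T4 together cover every point (T1 ∪ T2 ∪ T3 ∪ T4 = {a, b, c, d, e, f, g, h}); total cost 4 + 3 + 9 + 2 = 18.
No covering selection has total cost below 18.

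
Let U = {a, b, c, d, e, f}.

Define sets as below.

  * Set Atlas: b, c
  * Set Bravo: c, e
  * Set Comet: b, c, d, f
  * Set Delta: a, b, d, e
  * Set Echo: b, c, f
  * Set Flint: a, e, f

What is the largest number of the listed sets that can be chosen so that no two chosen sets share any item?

2

Atlas, Flint are pairwise disjoint (Atlas={b,c}; Flint={a,e,f}).
Every remaining set overlaps one of these, and no 3 of the listed sets are pairwise disjoint, so 2 is the maximum.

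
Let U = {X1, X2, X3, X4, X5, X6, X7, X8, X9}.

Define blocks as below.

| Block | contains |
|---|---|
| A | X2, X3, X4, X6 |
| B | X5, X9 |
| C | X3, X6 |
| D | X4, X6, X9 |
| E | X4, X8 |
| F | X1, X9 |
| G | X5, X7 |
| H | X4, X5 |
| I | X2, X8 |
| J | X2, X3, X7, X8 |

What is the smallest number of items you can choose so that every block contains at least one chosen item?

4

The 4 items {X1, X5, X6, X8} hit every block.
The blocks C, E, F, G are pairwise disjoint, so any hitting set needs a separate item for each — at least 4. Hence 4 is optimal.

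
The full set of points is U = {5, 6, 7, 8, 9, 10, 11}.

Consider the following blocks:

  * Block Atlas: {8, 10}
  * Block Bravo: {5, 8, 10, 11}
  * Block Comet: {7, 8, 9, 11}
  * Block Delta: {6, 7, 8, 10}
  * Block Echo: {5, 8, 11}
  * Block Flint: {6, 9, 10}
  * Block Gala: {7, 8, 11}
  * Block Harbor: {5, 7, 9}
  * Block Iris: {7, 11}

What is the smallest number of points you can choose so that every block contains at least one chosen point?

3

Take H = {7, 8, 9}. Each listed block contains at least one of these, so H is a hitting set of size 3.
No choice of 2 points meets every block, so 3 is the minimum.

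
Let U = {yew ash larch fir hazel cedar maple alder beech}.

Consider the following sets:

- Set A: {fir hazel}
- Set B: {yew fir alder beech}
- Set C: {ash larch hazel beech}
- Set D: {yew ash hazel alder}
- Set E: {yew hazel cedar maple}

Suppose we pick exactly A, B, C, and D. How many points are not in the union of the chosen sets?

2

Union of A, B, C, D = {yew, ash, larch, fir, hazel, alder, beech}.
Not covered: cedar, maple — 2 points.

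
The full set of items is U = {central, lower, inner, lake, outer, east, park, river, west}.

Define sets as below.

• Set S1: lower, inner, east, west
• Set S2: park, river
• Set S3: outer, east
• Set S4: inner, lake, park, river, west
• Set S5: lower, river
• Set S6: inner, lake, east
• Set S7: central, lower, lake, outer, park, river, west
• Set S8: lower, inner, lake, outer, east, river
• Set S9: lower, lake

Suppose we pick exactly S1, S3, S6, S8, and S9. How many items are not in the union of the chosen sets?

2

Union of S1, S3, S6, S8, S9 = {lower, inner, lake, outer, east, river, west}.
Not covered: central, park — 2 items.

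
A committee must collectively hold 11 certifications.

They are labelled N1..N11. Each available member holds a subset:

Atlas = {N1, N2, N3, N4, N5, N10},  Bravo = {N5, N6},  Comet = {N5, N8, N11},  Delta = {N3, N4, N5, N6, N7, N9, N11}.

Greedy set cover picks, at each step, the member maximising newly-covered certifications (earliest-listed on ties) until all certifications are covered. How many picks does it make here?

3

Greedy: pick Delta (covers 7 new) → pick Atlas (covers 3 new) → pick Comet (covers 1 new). Total picks: 3.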